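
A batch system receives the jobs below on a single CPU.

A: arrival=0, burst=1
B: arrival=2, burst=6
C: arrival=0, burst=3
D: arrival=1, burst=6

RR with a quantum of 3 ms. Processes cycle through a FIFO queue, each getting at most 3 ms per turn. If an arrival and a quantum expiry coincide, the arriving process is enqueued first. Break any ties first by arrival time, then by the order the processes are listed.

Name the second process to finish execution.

Schedule: | A 0-1 | C 1-4 | D 4-7 | B 7-10 | D 10-13 | B 13-16 |
Completion: A=1  B=16  C=4  D=13
Turnaround (C−A): A=1  B=14  C=4  D=12
Finish order: A → C → D → B

C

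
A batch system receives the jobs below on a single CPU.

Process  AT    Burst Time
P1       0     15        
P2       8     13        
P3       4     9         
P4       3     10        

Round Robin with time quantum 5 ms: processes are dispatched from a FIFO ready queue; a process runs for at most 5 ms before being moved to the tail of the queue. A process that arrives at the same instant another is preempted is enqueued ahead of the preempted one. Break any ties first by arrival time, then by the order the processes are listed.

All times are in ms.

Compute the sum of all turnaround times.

135

Gantt: | P1 0-5 | P4 5-10 | P3 10-15 | P1 15-20 | P2 20-25 | P4 25-30 | P3 30-34 | P1 34-39 | P2 39-47 |
Completion: P1=39  P2=47  P3=34  P4=30
Turnaround (C−A): P1=39  P2=39  P3=30  P4=27
Turnaround = completion − arrival: P1=39, P2=39, P3=30, P4=27
Total turnaround = 39 + 39 + 30 + 27 = 135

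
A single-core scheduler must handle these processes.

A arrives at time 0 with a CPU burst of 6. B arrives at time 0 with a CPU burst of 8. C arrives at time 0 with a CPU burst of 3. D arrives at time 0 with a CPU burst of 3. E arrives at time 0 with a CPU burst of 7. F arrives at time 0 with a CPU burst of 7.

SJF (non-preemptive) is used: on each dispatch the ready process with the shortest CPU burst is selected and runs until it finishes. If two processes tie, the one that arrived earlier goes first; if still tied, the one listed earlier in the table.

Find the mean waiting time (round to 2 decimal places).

11.00

Timeline: | C 0-3 | D 3-6 | A 6-12 | E 12-19 | F 19-26 | B 26-34 |
Completion: A=12  B=34  C=3  D=6  E=19  F=26
Turnaround (C−A): A=12  B=34  C=3  D=6  E=19  F=26
Waiting times: A=6, B=26, C=0, D=3, E=12, F=19
Average waiting = (6+26+0+3+12+19) / 6 = 66/6 = 11.00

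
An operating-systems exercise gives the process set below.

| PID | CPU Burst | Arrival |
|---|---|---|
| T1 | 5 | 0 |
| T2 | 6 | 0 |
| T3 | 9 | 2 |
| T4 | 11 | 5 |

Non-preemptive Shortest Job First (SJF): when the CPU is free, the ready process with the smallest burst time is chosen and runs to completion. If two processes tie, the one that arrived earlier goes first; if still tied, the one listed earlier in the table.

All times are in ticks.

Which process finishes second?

T2

Timeline: | T1 0-5 | T2 5-11 | T3 11-20 | T4 20-31 |
Completion: T1=5  T2=11  T3=20  T4=31
Finish order: T1 → T2 → T3 → T4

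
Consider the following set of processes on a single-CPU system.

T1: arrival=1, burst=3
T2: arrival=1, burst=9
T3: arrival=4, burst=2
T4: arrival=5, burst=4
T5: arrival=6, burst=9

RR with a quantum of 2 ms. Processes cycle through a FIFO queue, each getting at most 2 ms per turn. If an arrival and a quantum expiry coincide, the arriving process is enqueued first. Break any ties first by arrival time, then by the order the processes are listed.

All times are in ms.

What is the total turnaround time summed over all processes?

Gantt: | idle 0-1 | T1 1-3 | T2 3-5 | T1 5-6 | T3 6-8 | T4 8-10 | T2 10-12 | T5 12-14 | T4 14-16 | T2 16-18 | T5 18-20 | T2 20-22 | T5 22-24 | T2 24-25 | T5 25-28 |
Completion: T1=6  T2=25  T3=8  T4=16  T5=28
Turnaround (C−A): T1=5  T2=24  T3=4  T4=11  T5=22
Turnaround = completion − arrival: T1=5, T2=24, T3=4, T4=11, T5=22
Total turnaround = 5 + 24 + 4 + 11 + 22 = 66

66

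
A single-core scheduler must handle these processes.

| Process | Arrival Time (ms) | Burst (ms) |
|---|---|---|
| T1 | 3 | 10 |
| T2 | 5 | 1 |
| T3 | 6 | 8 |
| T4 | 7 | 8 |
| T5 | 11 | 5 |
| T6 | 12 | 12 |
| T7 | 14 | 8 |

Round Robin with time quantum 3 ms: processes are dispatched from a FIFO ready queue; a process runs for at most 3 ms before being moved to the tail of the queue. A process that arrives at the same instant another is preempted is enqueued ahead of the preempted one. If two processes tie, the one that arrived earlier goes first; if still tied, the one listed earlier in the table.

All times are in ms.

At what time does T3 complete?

36

Timeline: | idle 0-3 | T1 3-6 | T2 6-7 | T3 7-10 | T1 10-13 | T4 13-16 | T3 16-19 | T5 19-22 | T6 22-25 | T1 25-28 | T7 28-31 | T4 31-34 | T3 34-36 | T5 36-38 | T6 38-41 | T1 41-42 | T7 42-45 | T4 45-47 | T6 47-50 | T7 50-52 | T6 52-55 |
Completion: T1=42  T2=7  T3=36  T4=47  T5=38  T6=55  T7=52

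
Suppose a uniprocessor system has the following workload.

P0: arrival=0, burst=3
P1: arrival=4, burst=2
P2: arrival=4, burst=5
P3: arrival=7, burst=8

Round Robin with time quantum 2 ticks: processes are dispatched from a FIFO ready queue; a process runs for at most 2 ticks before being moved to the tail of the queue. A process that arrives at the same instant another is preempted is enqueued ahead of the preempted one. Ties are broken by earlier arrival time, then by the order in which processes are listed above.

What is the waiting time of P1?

Timeline: | P0 0-3 | idle 3-4 | P1 4-6 | P2 6-8 | P3 8-10 | P2 10-12 | P3 12-14 | P2 14-15 | P3 15-19 |
Completion: P0=3  P1=6  P2=15  P3=19
Waiting(P1) = turnaround − burst = 2 − 2 = 0

0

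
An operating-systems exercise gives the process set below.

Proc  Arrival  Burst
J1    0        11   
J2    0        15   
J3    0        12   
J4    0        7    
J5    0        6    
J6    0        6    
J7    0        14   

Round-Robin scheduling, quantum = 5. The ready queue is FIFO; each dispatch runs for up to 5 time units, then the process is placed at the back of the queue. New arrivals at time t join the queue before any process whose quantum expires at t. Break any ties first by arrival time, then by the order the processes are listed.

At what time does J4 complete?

52

Timeline: | J1 0-5 | J2 5-10 | J3 10-15 | J4 15-20 | J5 20-25 | J6 25-30 | J7 30-35 | J1 35-40 | J2 40-45 | J3 45-50 | J4 50-52 | J5 52-53 | J6 53-54 | J7 54-59 | J1 59-60 | J2 60-65 | J3 65-67 | J7 67-71 |
Completion: J1=60  J2=65  J3=67  J4=52  J5=53  J6=54  J7=71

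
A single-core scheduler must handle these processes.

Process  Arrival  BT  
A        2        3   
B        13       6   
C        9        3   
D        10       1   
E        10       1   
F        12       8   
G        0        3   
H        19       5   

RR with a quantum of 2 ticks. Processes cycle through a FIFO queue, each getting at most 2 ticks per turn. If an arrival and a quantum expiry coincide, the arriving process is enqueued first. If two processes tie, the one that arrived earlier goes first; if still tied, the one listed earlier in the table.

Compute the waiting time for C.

2

Schedule: | G 0-2 | A 2-4 | G 4-5 | A 5-6 | idle 6-9 | C 9-11 | D 11-12 | E 12-13 | C 13-14 | F 14-16 | B 16-18 | F 18-20 | B 20-22 | H 22-24 | F 24-26 | B 26-28 | H 28-30 | F 30-32 | H 32-33 |
Completion: A=6  B=28  C=14  D=12  E=13  F=32  G=5  H=33
Turnaround (C−A): A=4  B=15  C=5  D=2  E=3  F=20  G=5  H=14
Waiting(C) = turnaround − burst = 5 − 3 = 2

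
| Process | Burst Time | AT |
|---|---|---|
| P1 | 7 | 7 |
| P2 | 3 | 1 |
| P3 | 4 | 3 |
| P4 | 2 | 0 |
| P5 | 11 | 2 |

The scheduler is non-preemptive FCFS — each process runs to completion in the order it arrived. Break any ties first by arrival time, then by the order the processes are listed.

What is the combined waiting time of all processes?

Timeline: | P4 0-2 | P2 2-5 | P5 5-16 | P3 16-20 | P1 20-27 |
Completion: P1=27  P2=5  P3=20  P4=2  P5=16
Waiting = turnaround − burst: P1=13, P2=1, P3=13, P4=0, P5=3
Total waiting = 13 + 1 + 13 + 0 + 3 = 30

30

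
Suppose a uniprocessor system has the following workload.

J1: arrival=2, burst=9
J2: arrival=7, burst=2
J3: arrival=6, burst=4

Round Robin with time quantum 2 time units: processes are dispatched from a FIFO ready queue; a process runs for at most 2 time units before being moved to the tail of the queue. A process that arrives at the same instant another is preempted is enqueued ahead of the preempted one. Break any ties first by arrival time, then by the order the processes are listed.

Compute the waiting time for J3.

4

Schedule: | idle 0-2 | J1 2-6 | J3 6-8 | J1 8-10 | J2 10-12 | J3 12-14 | J1 14-17 |
Completion: J1=17  J2=12  J3=14
Turnaround (C−A): J1=15  J2=5  J3=8
Waiting(J3) = turnaround − burst = 8 − 4 = 4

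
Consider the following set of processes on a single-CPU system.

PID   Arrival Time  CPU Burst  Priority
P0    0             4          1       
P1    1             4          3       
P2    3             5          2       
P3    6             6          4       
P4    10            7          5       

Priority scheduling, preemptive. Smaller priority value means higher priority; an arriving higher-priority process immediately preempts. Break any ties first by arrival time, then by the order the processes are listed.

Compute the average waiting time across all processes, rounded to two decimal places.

5.00

Timeline: | P0 0-4 | P2 4-9 | P1 9-13 | P3 13-19 | P4 19-26 |
Completion: P0=4  P1=13  P2=9  P3=19  P4=26
Turnaround (C−A): P0=4  P1=12  P2=6  P3=13  P4=16
Waiting times: P0=0, P1=8, P2=1, P3=7, P4=9
Average waiting = (0+8+1+7+9) / 5 = 25/5 = 5.00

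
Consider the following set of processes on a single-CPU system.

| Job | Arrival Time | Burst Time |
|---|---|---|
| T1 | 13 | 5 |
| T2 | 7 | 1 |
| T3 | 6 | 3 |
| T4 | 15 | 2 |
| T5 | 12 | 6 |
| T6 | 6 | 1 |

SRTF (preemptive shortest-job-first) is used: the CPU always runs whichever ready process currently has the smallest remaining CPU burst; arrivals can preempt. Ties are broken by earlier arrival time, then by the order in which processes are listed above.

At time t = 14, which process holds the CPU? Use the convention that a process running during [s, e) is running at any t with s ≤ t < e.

Gantt: | idle 0-6 | T6 6-7 | T2 7-8 | T3 8-11 | idle 11-12 | T5 12-15 | T4 15-17 | T5 17-20 | T1 20-25 |
Completion: T1=25  T2=8  T3=11  T4=17  T5=20  T6=7
Turnaround (C−A): T1=12  T2=1  T3=5  T4=2  T5=8  T6=1

T5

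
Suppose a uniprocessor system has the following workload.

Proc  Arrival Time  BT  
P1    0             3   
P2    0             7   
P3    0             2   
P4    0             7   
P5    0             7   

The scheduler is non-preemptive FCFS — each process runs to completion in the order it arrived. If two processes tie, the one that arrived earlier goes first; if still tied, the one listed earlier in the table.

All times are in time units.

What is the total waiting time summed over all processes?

Gantt: | P1 0-3 | P2 3-10 | P3 10-12 | P4 12-19 | P5 19-26 |
Completion: P1=3  P2=10  P3=12  P4=19  P5=26
Turnaround (C−A): P1=3  P2=10  P3=12  P4=19  P5=26
Waiting = turnaround − burst: P1=0, P2=3, P3=10, P4=12, P5=19
Total waiting = 0 + 3 + 10 + 12 + 19 = 44

44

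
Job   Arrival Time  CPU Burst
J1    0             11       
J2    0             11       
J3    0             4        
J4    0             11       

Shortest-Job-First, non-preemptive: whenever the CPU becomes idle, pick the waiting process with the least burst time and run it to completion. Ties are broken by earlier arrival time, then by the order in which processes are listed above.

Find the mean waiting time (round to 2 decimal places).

11.25

Timeline: | J3 0-4 | J1 4-15 | J2 15-26 | J4 26-37 |
Completion: J1=15  J2=26  J3=4  J4=37
Turnaround (C−A): J1=15  J2=26  J3=4  J4=37
Waiting times: J1=4, J2=15, J3=0, J4=26
Average waiting = (4+15+0+26) / 4 = 45/4 = 11.25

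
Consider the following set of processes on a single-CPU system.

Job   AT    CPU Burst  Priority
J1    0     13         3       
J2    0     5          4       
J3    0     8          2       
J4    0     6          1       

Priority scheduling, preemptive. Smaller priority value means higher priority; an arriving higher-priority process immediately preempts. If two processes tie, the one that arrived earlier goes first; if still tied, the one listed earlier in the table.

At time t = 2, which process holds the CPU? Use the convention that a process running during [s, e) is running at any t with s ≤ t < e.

Schedule: | J4 0-6 | J3 6-14 | J1 14-27 | J2 27-32 |
Completion: J1=27  J2=32  J3=14  J4=6

J4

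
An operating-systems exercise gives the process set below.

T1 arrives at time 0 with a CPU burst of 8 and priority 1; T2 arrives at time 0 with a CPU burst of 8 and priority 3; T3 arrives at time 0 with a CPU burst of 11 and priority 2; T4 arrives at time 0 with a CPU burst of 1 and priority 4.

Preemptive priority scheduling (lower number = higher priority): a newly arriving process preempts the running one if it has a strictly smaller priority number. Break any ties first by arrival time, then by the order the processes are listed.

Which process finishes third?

Gantt: | T1 0-8 | T3 8-19 | T2 19-27 | T4 27-28 |
Completion: T1=8  T2=27  T3=19  T4=28
Turnaround (C−A): T1=8  T2=27  T3=19  T4=28
Finish order: T1 → T3 → T2 → T4

T2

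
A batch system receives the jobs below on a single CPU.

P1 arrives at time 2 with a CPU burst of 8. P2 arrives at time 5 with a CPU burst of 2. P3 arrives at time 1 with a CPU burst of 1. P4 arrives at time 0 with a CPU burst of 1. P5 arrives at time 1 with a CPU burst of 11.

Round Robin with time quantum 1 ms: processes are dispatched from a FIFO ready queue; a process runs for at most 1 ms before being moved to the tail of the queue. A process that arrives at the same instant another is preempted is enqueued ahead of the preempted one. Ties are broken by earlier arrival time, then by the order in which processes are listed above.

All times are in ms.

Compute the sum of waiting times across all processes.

Gantt: | P4 0-1 | P3 1-2 | P5 2-3 | P1 3-4 | P5 4-5 | P1 5-6 | P2 6-7 | P5 7-8 | P1 8-9 | P2 9-10 | P5 10-11 | P1 11-12 | P5 12-13 | P1 13-14 | P5 14-15 | P1 15-16 | P5 16-17 | P1 17-18 | P5 18-19 | P1 19-20 | P5 20-23 |
Completion: P1=20  P2=10  P3=2  P4=1  P5=23
Waiting = turnaround − burst: P1=10, P2=3, P3=0, P4=0, P5=11
Total waiting = 10 + 3 + 0 + 0 + 11 = 24

24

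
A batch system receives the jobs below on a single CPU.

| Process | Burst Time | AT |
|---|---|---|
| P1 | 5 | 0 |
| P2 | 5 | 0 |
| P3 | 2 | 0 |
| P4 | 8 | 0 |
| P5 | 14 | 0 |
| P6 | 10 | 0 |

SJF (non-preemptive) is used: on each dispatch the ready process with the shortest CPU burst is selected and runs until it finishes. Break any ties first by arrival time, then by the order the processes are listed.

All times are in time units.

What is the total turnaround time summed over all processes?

Timeline: | P3 0-2 | P1 2-7 | P2 7-12 | P4 12-20 | P6 20-30 | P5 30-44 |
Completion: P1=7  P2=12  P3=2  P4=20  P5=44  P6=30
Turnaround (C−A): P1=7  P2=12  P3=2  P4=20  P5=44  P6=30
Turnaround = completion − arrival: P1=7, P2=12, P3=2, P4=20, P5=44, P6=30
Total turnaround = 7 + 12 + 2 + 20 + 44 + 30 = 115

115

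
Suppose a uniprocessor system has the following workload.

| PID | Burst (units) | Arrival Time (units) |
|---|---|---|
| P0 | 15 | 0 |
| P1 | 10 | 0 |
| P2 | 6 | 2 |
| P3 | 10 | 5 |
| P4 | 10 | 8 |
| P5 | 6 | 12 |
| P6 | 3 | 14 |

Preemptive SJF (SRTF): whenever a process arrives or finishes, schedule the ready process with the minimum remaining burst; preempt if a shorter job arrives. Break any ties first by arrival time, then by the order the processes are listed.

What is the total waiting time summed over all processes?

Timeline: | P1 0-2 | P2 2-8 | P1 8-16 | P6 16-19 | P5 19-25 | P3 25-35 | P4 35-45 | P0 45-60 |
Completion: P0=60  P1=16  P2=8  P3=35  P4=45  P5=25  P6=19
Turnaround (C−A): P0=60  P1=16  P2=6  P3=30  P4=37  P5=13  P6=5
Waiting = turnaround − burst: P0=45, P1=6, P2=0, P3=20, P4=27, P5=7, P6=2
Total waiting = 45 + 6 + 0 + 20 + 27 + 7 + 2 = 107

107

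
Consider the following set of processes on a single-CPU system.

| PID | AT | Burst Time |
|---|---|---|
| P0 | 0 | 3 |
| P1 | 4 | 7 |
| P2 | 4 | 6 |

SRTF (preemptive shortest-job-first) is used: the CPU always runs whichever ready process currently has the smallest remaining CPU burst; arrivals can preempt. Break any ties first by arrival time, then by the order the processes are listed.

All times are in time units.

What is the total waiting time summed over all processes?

6

Timeline: | P0 0-3 | idle 3-4 | P2 4-10 | P1 10-17 |
Completion: P0=3  P1=17  P2=10
Turnaround (C−A): P0=3  P1=13  P2=6
Waiting = turnaround − burst: P0=0, P1=6, P2=0
Total waiting = 0 + 6 + 0 = 6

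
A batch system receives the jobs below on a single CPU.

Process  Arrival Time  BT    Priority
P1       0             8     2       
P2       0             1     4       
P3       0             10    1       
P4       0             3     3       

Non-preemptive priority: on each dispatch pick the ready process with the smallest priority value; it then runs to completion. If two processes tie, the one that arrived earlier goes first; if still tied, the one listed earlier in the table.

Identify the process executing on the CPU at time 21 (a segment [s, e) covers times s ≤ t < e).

P2

Timeline: | P3 0-10 | P1 10-18 | P4 18-21 | P2 21-22 |
Completion: P1=18  P2=22  P3=10  P4=21
Turnaround (C−A): P1=18  P2=22  P3=10  P4=21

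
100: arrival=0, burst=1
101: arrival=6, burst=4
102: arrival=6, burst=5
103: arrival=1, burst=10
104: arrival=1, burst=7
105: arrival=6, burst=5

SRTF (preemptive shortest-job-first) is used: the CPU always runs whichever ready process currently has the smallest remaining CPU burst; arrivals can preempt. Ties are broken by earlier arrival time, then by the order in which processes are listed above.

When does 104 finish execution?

Schedule: | 100 0-1 | 104 1-8 | 101 8-12 | 102 12-17 | 105 17-22 | 103 22-32 |
Completion: 100=1  101=12  102=17  103=32  104=8  105=22
Turnaround (C−A): 100=1  101=6  102=11  103=31  104=7  105=16

8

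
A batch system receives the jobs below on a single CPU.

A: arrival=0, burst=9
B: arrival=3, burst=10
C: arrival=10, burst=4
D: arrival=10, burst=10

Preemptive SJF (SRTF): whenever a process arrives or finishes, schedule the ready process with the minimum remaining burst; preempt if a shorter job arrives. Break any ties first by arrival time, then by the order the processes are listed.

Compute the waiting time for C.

Schedule: | A 0-9 | B 9-10 | C 10-14 | B 14-23 | D 23-33 |
Completion: A=9  B=23  C=14  D=33
Waiting(C) = turnaround − burst = 4 − 4 = 0

0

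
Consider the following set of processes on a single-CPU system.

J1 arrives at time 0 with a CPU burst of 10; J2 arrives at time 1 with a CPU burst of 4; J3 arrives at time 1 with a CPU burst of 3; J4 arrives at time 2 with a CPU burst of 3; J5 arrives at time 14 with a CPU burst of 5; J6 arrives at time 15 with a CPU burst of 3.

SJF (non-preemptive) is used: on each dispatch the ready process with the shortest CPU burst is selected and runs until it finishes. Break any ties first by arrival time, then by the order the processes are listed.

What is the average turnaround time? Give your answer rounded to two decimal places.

12.67

Schedule: | J1 0-10 | J3 10-13 | J4 13-16 | J6 16-19 | J2 19-23 | J5 23-28 |
Completion: J1=10  J2=23  J3=13  J4=16  J5=28  J6=19
Turnaround times: J1=10, J2=22, J3=12, J4=14, J5=14, J6=4
Average turnaround = (10+22+12+14+14+4) / 6 = 76/6 = 12.67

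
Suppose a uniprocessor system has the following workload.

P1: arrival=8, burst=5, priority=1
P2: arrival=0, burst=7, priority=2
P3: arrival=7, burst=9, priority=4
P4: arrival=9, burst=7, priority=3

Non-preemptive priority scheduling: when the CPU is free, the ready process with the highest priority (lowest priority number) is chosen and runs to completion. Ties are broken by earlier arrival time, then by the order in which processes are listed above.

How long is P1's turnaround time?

Timeline: | P2 0-7 | P3 7-16 | P1 16-21 | P4 21-28 |
Completion: P1=21  P2=7  P3=16  P4=28
Turnaround (C−A): P1=13  P2=7  P3=9  P4=19
Turnaround(P1) = completion − arrival = 21 − 8 = 13

13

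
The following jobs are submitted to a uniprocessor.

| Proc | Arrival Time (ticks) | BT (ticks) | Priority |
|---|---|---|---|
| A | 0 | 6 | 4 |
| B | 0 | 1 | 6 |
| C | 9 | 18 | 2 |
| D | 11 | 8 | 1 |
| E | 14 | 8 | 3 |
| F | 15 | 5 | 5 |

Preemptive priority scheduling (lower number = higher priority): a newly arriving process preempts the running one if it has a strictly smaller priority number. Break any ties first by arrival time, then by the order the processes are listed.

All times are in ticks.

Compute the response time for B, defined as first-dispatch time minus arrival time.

Gantt: | A 0-6 | B 6-7 | idle 7-9 | C 9-11 | D 11-19 | C 19-35 | E 35-43 | F 43-48 |
Completion: A=6  B=7  C=35  D=19  E=43  F=48
Turnaround (C−A): A=6  B=7  C=26  D=8  E=29  F=33
Response(B) = first start − arrival = 6 − 0 = 6

6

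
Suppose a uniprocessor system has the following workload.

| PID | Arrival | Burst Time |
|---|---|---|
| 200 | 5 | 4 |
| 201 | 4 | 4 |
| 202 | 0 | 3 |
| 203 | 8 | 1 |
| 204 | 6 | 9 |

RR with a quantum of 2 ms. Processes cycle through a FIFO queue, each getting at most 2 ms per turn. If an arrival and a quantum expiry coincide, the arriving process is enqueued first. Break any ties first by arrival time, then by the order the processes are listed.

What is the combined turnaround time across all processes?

Timeline: | 202 0-3 | idle 3-4 | 201 4-6 | 200 6-8 | 204 8-10 | 201 10-12 | 203 12-13 | 200 13-15 | 204 15-22 |
Completion: 200=15  201=12  202=3  203=13  204=22
Turnaround (C−A): 200=10  201=8  202=3  203=5  204=16
Turnaround = completion − arrival: 200=10, 201=8, 202=3, 203=5, 204=16
Total turnaround = 10 + 8 + 3 + 5 + 16 = 42

42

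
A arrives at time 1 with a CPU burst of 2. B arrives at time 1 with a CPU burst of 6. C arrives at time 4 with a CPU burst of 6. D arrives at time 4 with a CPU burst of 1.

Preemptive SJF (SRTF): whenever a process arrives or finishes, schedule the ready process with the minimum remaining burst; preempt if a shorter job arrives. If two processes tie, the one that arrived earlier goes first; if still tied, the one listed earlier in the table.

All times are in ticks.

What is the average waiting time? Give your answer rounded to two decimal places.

2.25

Gantt: | idle 0-1 | A 1-3 | B 3-4 | D 4-5 | B 5-10 | C 10-16 |
Completion: A=3  B=10  C=16  D=5
Turnaround (C−A): A=2  B=9  C=12  D=1
Waiting times: A=0, B=3, C=6, D=0
Average waiting = (0+3+6+0) / 4 = 9/4 = 2.25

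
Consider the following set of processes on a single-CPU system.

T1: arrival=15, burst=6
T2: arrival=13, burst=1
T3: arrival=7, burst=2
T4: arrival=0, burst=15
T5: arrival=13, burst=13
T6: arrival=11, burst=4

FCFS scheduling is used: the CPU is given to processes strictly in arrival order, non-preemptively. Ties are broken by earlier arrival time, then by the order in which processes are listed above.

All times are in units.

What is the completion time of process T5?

Timeline: | T4 0-15 | T3 15-17 | T6 17-21 | T2 21-22 | T5 22-35 | T1 35-41 |
Completion: T1=41  T2=22  T3=17  T4=15  T5=35  T6=21

35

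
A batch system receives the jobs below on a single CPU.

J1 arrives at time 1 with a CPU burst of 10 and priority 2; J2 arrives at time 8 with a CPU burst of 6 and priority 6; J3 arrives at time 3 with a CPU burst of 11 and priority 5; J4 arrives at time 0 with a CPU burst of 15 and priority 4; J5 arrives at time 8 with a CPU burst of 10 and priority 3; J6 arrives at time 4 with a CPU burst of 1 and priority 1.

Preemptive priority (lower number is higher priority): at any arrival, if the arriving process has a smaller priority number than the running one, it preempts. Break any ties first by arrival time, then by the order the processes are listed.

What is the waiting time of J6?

Gantt: | J4 0-1 | J1 1-4 | J6 4-5 | J1 5-12 | J5 12-22 | J4 22-36 | J3 36-47 | J2 47-53 |
Completion: J1=12  J2=53  J3=47  J4=36  J5=22  J6=5
Waiting(J6) = turnaround − burst = 1 − 1 = 0

0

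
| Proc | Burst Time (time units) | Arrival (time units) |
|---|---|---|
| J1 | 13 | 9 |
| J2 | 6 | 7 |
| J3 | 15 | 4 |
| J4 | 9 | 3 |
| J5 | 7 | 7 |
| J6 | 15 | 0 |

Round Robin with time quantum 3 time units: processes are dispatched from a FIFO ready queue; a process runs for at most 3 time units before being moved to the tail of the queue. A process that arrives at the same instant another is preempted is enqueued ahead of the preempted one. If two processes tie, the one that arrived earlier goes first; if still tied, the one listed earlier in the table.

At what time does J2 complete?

36

Timeline: | J6 0-3 | J4 3-6 | J6 6-9 | J3 9-12 | J4 12-15 | J2 15-18 | J5 18-21 | J1 21-24 | J6 24-27 | J3 27-30 | J4 30-33 | J2 33-36 | J5 36-39 | J1 39-42 | J6 42-45 | J3 45-48 | J5 48-49 | J1 49-52 | J6 52-55 | J3 55-58 | J1 58-61 | J3 61-64 | J1 64-65 |
Completion: J1=65  J2=36  J3=64  J4=33  J5=49  J6=55
Turnaround (C−A): J1=56  J2=29  J3=60  J4=30  J5=42  J6=55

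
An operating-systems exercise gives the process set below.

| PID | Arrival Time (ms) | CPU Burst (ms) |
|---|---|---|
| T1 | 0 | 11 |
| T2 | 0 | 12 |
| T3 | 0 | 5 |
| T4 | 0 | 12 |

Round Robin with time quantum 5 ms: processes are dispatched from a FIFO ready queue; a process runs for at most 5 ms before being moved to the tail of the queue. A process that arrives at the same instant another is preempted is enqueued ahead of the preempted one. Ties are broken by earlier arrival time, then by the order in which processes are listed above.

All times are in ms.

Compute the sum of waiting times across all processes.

Timeline: | T1 0-5 | T2 5-10 | T3 10-15 | T4 15-20 | T1 20-25 | T2 25-30 | T4 30-35 | T1 35-36 | T2 36-38 | T4 38-40 |
Completion: T1=36  T2=38  T3=15  T4=40
Waiting = turnaround − burst: T1=25, T2=26, T3=10, T4=28
Total waiting = 25 + 26 + 10 + 28 = 89

89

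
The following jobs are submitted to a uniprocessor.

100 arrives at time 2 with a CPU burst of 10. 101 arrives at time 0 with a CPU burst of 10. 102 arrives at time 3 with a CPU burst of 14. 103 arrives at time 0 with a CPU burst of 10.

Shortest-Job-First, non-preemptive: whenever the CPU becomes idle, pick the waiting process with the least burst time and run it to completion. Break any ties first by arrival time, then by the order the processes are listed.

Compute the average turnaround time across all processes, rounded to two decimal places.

24.75

Schedule: | 101 0-10 | 103 10-20 | 100 20-30 | 102 30-44 |
Completion: 100=30  101=10  102=44  103=20
Turnaround (C−A): 100=28  101=10  102=41  103=20
Turnaround times: 100=28, 101=10, 102=41, 103=20
Average turnaround = (28+10+41+20) / 4 = 99/4 = 24.75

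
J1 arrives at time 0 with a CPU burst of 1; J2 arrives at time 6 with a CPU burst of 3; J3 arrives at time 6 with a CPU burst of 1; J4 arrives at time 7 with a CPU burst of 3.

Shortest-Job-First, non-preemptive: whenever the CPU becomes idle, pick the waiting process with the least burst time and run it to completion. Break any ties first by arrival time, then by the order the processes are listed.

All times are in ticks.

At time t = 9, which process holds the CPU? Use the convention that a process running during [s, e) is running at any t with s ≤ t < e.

Schedule: | J1 0-1 | idle 1-6 | J3 6-7 | J2 7-10 | J4 10-13 |
Completion: J1=1  J2=10  J3=7  J4=13
Turnaround (C−A): J1=1  J2=4  J3=1  J4=6

J2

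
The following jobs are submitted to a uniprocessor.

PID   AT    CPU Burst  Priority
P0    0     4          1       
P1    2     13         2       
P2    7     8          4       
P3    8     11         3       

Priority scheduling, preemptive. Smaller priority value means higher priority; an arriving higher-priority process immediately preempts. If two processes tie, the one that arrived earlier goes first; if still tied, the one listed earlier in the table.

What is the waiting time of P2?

21

Schedule: | P0 0-4 | P1 4-17 | P3 17-28 | P2 28-36 |
Completion: P0=4  P1=17  P2=36  P3=28
Turnaround (C−A): P0=4  P1=15  P2=29  P3=20
Waiting(P2) = turnaround − burst = 29 − 8 = 21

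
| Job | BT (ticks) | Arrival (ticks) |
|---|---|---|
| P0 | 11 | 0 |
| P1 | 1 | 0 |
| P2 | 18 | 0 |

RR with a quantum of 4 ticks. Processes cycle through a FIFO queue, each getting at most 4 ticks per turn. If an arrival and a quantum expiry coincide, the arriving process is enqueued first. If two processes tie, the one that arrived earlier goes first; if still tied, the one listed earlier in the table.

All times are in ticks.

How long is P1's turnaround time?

5

Timeline: | P0 0-4 | P1 4-5 | P2 5-9 | P0 9-13 | P2 13-17 | P0 17-20 | P2 20-30 |
Completion: P0=20  P1=5  P2=30
Turnaround (C−A): P0=20  P1=5  P2=30
Turnaround(P1) = completion − arrival = 5 − 0 = 5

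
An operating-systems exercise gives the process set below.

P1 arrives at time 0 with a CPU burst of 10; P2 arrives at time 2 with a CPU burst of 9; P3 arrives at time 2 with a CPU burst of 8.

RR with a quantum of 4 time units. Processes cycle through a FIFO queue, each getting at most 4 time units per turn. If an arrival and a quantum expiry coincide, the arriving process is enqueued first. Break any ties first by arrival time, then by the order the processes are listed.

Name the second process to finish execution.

P1

Schedule: | P1 0-4 | P2 4-8 | P3 8-12 | P1 12-16 | P2 16-20 | P3 20-24 | P1 24-26 | P2 26-27 |
Completion: P1=26  P2=27  P3=24
Turnaround (C−A): P1=26  P2=25  P3=22
Finish order: P3 → P1 → P2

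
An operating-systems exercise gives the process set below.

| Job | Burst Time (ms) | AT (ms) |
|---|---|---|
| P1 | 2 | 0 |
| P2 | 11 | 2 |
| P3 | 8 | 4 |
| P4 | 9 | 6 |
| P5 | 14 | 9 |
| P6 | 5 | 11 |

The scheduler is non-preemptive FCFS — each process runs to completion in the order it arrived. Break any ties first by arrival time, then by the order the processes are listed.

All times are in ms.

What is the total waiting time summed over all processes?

Timeline: | P1 0-2 | P2 2-13 | P3 13-21 | P4 21-30 | P5 30-44 | P6 44-49 |
Completion: P1=2  P2=13  P3=21  P4=30  P5=44  P6=49
Turnaround (C−A): P1=2  P2=11  P3=17  P4=24  P5=35  P6=38
Waiting = turnaround − burst: P1=0, P2=0, P3=9, P4=15, P5=21, P6=33
Total waiting = 0 + 0 + 9 + 15 + 21 + 33 = 78

78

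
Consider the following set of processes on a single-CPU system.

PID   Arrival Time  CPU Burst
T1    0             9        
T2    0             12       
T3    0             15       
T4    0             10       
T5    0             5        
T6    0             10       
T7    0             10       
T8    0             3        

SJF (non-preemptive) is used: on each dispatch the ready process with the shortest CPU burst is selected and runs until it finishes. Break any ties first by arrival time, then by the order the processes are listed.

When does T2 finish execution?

Timeline: | T8 0-3 | T5 3-8 | T1 8-17 | T4 17-27 | T6 27-37 | T7 37-47 | T2 47-59 | T3 59-74 |
Completion: T1=17  T2=59  T3=74  T4=27  T5=8  T6=37  T7=47  T8=3
Turnaround (C−A): T1=17  T2=59  T3=74  T4=27  T5=8  T6=37  T7=47  T8=3

59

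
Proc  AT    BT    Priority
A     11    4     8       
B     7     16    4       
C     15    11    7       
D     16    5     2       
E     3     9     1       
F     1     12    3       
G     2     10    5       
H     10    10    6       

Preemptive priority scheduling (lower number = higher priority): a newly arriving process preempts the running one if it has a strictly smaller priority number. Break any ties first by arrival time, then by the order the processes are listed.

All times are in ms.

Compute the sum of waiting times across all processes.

Schedule: | idle 0-1 | F 1-3 | E 3-12 | F 12-16 | D 16-21 | F 21-27 | B 27-43 | G 43-53 | H 53-63 | C 63-74 | A 74-78 |
Completion: A=78  B=43  C=74  D=21  E=12  F=27  G=53  H=63
Turnaround (C−A): A=67  B=36  C=59  D=5  E=9  F=26  G=51  H=53
Waiting = turnaround − burst: A=63, B=20, C=48, D=0, E=0, F=14, G=41, H=43
Total waiting = 63 + 20 + 48 + 0 + 0 + 14 + 41 + 43 = 229

229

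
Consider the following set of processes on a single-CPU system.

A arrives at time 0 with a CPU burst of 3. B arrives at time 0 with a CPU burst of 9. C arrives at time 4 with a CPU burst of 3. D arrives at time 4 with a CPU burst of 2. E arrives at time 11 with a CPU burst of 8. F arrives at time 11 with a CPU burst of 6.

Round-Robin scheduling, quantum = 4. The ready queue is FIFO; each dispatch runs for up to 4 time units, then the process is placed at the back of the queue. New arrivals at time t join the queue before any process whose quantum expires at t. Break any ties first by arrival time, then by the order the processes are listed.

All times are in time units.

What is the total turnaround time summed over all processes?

80

Schedule: | A 0-3 | B 3-7 | C 7-10 | D 10-12 | B 12-16 | E 16-20 | F 20-24 | B 24-25 | E 25-29 | F 29-31 |
Completion: A=3  B=25  C=10  D=12  E=29  F=31
Turnaround = completion − arrival: A=3, B=25, C=6, D=8, E=18, F=20
Total turnaround = 3 + 25 + 6 + 8 + 18 + 20 = 80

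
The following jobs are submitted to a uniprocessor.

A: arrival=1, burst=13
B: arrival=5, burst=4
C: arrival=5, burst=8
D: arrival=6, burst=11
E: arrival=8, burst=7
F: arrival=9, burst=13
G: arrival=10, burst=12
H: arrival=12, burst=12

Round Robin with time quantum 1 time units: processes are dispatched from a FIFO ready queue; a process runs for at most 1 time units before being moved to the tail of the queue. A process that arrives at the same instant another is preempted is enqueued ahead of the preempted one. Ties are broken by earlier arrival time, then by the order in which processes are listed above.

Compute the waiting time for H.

56

Schedule: | idle 0-1 | A 1-5 | B 5-6 | C 6-7 | A 7-8 | D 8-9 | B 9-10 | C 10-11 | E 11-12 | A 12-13 | F 13-14 | D 14-15 | G 15-16 | B 16-17 | C 17-18 | H 18-19 | E 19-20 | A 20-21 | F 21-22 | D 22-23 | G 23-24 | B 24-25 | C 25-26 | H 26-27 | E 27-28 | A 28-29 | F 29-30 | D 30-31 | G 31-32 | C 32-33 | H 33-34 | E 34-35 | A 35-36 | F 36-37 | D 37-38 | G 38-39 | C 39-40 | H 40-41 | E 41-42 | A 42-43 | F 43-44 | D 44-45 | G 45-46 | C 46-47 | H 47-48 | E 48-49 | A 49-50 | F 50-51 | D 51-52 | G 52-53 | C 53-54 | H 54-55 | E 55-56 | A 56-57 | F 57-58 | D 58-59 | G 59-60 | H 60-61 | A 61-62 | F 62-63 | D 63-64 | G 64-65 | H 65-66 | F 66-67 | D 67-68 | G 68-69 | H 69-70 | F 70-71 | D 71-72 | G 72-73 | H 73-74 | F 74-75 | G 75-76 | H 76-77 | F 77-78 | G 78-79 | H 79-80 | F 80-81 |
Completion: A=62  B=25  C=54  D=72  E=56  F=81  G=79  H=80
Waiting(H) = turnaround − burst = 68 − 12 = 56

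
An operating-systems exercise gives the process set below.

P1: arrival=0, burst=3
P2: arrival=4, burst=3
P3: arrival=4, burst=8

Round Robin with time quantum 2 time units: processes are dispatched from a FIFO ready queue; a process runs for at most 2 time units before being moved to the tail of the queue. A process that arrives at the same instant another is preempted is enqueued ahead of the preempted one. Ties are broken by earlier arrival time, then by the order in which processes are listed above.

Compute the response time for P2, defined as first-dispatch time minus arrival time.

0

Gantt: | P1 0-3 | idle 3-4 | P2 4-6 | P3 6-8 | P2 8-9 | P3 9-15 |
Completion: P1=3  P2=9  P3=15
Turnaround (C−A): P1=3  P2=5  P3=11
Response(P2) = first start − arrival = 4 − 4 = 0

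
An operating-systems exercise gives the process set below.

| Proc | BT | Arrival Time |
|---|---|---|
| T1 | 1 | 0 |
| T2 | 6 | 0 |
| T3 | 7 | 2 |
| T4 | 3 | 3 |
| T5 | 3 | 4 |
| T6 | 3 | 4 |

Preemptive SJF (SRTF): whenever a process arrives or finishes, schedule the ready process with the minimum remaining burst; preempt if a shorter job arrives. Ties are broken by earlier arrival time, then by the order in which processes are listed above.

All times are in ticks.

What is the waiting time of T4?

0

Timeline: | T1 0-1 | T2 1-3 | T4 3-6 | T5 6-9 | T6 9-12 | T2 12-16 | T3 16-23 |
Completion: T1=1  T2=16  T3=23  T4=6  T5=9  T6=12
Waiting(T4) = turnaround − burst = 3 − 3 = 0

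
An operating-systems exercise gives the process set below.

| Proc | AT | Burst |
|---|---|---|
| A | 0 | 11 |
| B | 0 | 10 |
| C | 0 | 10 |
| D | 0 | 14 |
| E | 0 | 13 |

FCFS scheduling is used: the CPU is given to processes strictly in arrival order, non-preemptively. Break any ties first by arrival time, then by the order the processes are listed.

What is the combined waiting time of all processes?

Gantt: | A 0-11 | B 11-21 | C 21-31 | D 31-45 | E 45-58 |
Completion: A=11  B=21  C=31  D=45  E=58
Turnaround (C−A): A=11  B=21  C=31  D=45  E=58
Waiting = turnaround − burst: A=0, B=11, C=21, D=31, E=45
Total waiting = 0 + 11 + 21 + 31 + 45 = 108

108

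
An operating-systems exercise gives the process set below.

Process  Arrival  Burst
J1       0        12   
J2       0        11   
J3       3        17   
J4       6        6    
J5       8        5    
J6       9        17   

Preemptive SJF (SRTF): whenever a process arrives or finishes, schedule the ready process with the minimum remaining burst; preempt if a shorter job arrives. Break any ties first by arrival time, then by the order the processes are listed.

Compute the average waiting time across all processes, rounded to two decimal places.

Timeline: | J2 0-11 | J5 11-16 | J4 16-22 | J1 22-34 | J3 34-51 | J6 51-68 |
Completion: J1=34  J2=11  J3=51  J4=22  J5=16  J6=68
Waiting times: J1=22, J2=0, J3=31, J4=10, J5=3, J6=42
Average waiting = (22+0+31+10+3+42) / 6 = 108/6 = 18.00

18.00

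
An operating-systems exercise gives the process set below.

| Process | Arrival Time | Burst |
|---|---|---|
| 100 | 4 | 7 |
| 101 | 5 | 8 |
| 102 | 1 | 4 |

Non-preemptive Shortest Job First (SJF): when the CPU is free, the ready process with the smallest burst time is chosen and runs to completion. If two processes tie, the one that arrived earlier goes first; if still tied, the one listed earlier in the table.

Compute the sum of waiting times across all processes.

Timeline: | idle 0-1 | 102 1-5 | 100 5-12 | 101 12-20 |
Completion: 100=12  101=20  102=5
Turnaround (C−A): 100=8  101=15  102=4
Waiting = turnaround − burst: 100=1, 101=7, 102=0
Total waiting = 1 + 7 + 0 = 8

8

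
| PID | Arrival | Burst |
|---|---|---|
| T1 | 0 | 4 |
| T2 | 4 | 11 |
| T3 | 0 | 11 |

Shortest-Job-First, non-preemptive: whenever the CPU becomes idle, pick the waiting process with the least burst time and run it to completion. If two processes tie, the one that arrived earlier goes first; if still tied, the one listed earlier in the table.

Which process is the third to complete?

Gantt: | T1 0-4 | T3 4-15 | T2 15-26 |
Completion: T1=4  T2=26  T3=15
Finish order: T1 → T3 → T2

T2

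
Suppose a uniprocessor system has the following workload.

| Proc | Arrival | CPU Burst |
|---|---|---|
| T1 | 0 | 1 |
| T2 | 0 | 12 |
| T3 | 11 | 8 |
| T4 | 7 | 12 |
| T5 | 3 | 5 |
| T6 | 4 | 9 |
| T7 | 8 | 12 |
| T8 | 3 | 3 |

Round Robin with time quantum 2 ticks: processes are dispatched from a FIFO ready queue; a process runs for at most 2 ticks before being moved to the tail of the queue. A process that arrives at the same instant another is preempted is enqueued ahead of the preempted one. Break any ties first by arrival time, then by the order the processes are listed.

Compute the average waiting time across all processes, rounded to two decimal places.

28.00

Timeline: | T1 0-1 | T2 1-3 | T5 3-5 | T8 5-7 | T2 7-9 | T6 9-11 | T5 11-13 | T4 13-15 | T8 15-16 | T7 16-18 | T2 18-20 | T3 20-22 | T6 22-24 | T5 24-25 | T4 25-27 | T7 27-29 | T2 29-31 | T3 31-33 | T6 33-35 | T4 35-37 | T7 37-39 | T2 39-41 | T3 41-43 | T6 43-45 | T4 45-47 | T7 47-49 | T2 49-51 | T3 51-53 | T6 53-54 | T4 54-56 | T7 56-58 | T4 58-60 | T7 60-62 |
Completion: T1=1  T2=51  T3=53  T4=60  T5=25  T6=54  T7=62  T8=16
Turnaround (C−A): T1=1  T2=51  T3=42  T4=53  T5=22  T6=50  T7=54  T8=13
Waiting times: T1=0, T2=39, T3=34, T4=41, T5=17, T6=41, T7=42, T8=10
Average waiting = (0+39+34+41+17+41+42+10) / 8 = 224/8 = 28.00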